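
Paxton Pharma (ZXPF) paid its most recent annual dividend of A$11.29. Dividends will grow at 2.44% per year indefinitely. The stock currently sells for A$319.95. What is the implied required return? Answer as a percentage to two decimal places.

6.05%

Rearranging the constant-growth DDM: r = D₁/P₀ + g.
D₁ = 11.29 × (1 + 0.0244) = 11.5655.
r = 11.5655 / 319.95 + 0.0244 = 0.03615 + 0.0244 = 0.06055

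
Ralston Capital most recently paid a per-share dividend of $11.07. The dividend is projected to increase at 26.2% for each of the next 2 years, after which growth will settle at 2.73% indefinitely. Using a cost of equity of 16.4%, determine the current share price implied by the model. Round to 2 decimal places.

$122.80

Two-stage DDM. Project D₁…D_2 at 0.262, terminal growth 0.0273, discount at r = 0.164.
D_1 = 13.9703
D_2 = 17.6306
Terminal value at t=2: TV = D_3/(r−g) = 18.1119/(0.164−0.0273) = 132.4937
P₀ = 13.9703/(1+0.164)^1 + 17.6306/(1+0.164)^2 + 132.4937/(1+0.164)^2 = 122.8033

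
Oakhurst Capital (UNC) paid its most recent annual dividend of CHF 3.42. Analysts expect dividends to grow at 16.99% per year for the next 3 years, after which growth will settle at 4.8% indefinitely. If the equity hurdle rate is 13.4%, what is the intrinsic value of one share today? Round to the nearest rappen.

Two-stage DDM. Project D₁…D_3 at 0.1699, terminal growth 0.048, discount at r = 0.134.
D_1 = 4.0011
D_2 = 4.6808
D_3 = 5.4761
Terminal value at t=3: TV = D_4/(r−g) = 5.7390/(0.134−0.048) = 66.7322
P₀ = 4.0011/(1+0.134)^1 + 4.6808/(1+0.134)^2 + 5.4761/(1+0.134)^3 + 66.7322/(1+0.134)^3 = 56.6845

CHF 56.68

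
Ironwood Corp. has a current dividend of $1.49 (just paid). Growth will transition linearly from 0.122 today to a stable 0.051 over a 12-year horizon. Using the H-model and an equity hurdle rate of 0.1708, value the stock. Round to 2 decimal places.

H-model: P₀ = D₀[(1+g_L) + H(g_S−g_L)]/(r−g_L), with H = 12/2 = 6.
P₀ = 1.49 × [(1+0.051) + 6×(0.122−0.051)] / (0.1708−0.051)
   = 1.49 × 1.4770 / 0.1198 = 18.3700

$18.37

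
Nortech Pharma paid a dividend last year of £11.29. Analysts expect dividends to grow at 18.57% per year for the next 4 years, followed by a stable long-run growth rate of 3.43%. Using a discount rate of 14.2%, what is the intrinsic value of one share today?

Two-stage DDM. Project D₁…D_4 at 0.1857, terminal growth 0.0343, discount at r = 0.142.
D_1 = 13.3866
D_2 = 15.8724
D_3 = 18.8199
D_4 = 22.3148
Terminal value at t=4: TV = D_5/(r−g) = 23.0802/(0.142−0.0343) = 214.3009
P₀ = 13.3866/(1+0.142)^1 + 15.8724/(1+0.142)^2 + 18.8199/(1+0.142)^3 + 22.3148/(1+0.142)^4 + 214.3009/(1+0.142)^4 = 175.6456

£175.65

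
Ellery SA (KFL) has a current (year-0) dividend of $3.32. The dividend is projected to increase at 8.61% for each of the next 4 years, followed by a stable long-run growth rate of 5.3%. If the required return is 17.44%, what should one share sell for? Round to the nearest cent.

$32.03

Two-stage DDM. Project D₁…D_4 at 0.0861, terminal growth 0.053, discount at r = 0.1744.
D_1 = 3.6059
D_2 = 3.9163
D_3 = 4.2535
D_4 = 4.6197
Terminal value at t=4: TV = D_5/(r−g) = 4.8646/(0.1744−0.053) = 40.0707
P₀ = 3.6059/(1+0.1744)^1 + 3.9163/(1+0.1744)^2 + 4.2535/(1+0.1744)^3 + 4.6197/(1+0.1744)^4 + 40.0707/(1+0.1744)^4 = 32.0296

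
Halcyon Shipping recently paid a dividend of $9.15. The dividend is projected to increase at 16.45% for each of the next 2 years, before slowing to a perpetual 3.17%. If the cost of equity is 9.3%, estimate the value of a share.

Two-stage DDM. Project D₁…D_2 at 0.1645, terminal growth 0.0317, discount at r = 0.093.
D_1 = 10.6552
D_2 = 12.4080
Terminal value at t=2: TV = D_3/(r−g) = 12.8013/(0.093−0.0317) = 208.8301
P₀ = 10.6552/(1+0.093)^1 + 12.4080/(1+0.093)^2 + 208.8301/(1+0.093)^2 = 194.9394

$194.94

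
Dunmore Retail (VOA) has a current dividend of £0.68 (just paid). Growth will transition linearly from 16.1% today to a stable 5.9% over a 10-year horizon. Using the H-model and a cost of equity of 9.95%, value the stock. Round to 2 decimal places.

H-model: P₀ = D₀[(1+g_L) + H(g_S−g_L)]/(r−g_L), with H = 10/2 = 5.
P₀ = 0.68 × [(1+0.059) + 5×(0.161−0.059)] / (0.0995−0.059)
   = 0.68 × 1.5690 / 0.0405 = 26.3437

£26.34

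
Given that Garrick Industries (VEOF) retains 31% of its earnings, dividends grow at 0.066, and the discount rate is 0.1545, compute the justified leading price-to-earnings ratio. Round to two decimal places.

7.80

Payout ratio b = 1 − 0.31 = 0.69.
Justified leading P/E = b/(r−g) = 0.69/(0.1545−0.066) = 7.7966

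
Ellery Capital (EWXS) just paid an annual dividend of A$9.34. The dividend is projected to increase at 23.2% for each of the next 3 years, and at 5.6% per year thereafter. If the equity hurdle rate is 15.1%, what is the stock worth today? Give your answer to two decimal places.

Two-stage DDM. Project D₁…D_3 at 0.232, terminal growth 0.056, discount at r = 0.151.
D_1 = 11.5069
D_2 = 14.1765
D_3 = 17.4654
Terminal value at t=3: TV = D_4/(r−g) = 18.4435/(0.151−0.056) = 194.1419
P₀ = 11.5069/(1+0.151)^1 + 14.1765/(1+0.151)^2 + 17.4654/(1+0.151)^3 + 194.1419/(1+0.151)^3 = 159.4711

A$159.47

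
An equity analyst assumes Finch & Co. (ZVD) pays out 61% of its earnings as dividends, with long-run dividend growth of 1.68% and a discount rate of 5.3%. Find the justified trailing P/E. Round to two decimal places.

Justified trailing P/E = b(1+g)/(r−g) = 0.61×(1+0.0168)/(0.053−0.0168) = 17.1339

17.13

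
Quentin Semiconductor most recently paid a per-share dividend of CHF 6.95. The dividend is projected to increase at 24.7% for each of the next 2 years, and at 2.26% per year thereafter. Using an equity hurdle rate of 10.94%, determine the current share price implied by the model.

CHF 120.04

Two-stage DDM. Project D₁…D_2 at 0.247, terminal growth 0.0226, discount at r = 0.1094.
D_1 = 8.6666
D_2 = 10.8073
Terminal value at t=2: TV = D_3/(r−g) = 11.0516/(0.1094−0.0226) = 127.3221
P₀ = 8.6666/(1+0.1094)^1 + 10.8073/(1+0.1094)^2 + 127.3221/(1+0.1094)^2 = 120.0422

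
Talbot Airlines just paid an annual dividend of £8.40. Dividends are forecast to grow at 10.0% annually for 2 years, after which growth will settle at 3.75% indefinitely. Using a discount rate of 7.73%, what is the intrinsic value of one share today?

Two-stage DDM. Project D₁…D_2 at 0.1, terminal growth 0.0375, discount at r = 0.0773.
D_1 = 9.2400
D_2 = 10.1640
Terminal value at t=2: TV = D_3/(r−g) = 10.5452/(0.0773−0.0375) = 264.9535
P₀ = 9.2400/(1+0.0773)^1 + 10.1640/(1+0.0773)^2 + 264.9535/(1+0.0773)^2 = 245.6297

£245.63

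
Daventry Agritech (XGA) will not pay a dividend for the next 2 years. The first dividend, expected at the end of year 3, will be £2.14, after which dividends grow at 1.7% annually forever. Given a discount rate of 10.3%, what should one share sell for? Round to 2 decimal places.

£20.45

Deferred-dividend DDM. At t=2 the remaining stream is a growing perpetuity with first payment D_3 = 2.14.
V_2 = D_3/(r−g) = 2.14/(0.103−0.017) = 24.8837
P₀ = V_2/(1+r)^2 = 24.8837/(1+0.103)^2 = 20.4533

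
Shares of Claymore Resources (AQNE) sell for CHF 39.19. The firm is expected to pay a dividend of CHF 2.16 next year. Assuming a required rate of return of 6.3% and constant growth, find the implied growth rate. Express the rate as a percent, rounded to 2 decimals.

From P₀ = D₁/(r − g), the implied growth is g = r − D₁/P₀.
g = 0.063 − 2.16/39.19 = 0.063 − 0.05512 = 0.00788

0.79%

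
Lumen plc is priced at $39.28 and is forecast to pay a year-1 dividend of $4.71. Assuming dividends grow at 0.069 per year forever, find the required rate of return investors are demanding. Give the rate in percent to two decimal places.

Rearranging the constant-growth DDM: r = D₁/P₀ + g.
r = 4.7100 / 39.28 + 0.069 = 0.11991 + 0.069 = 0.18891

18.89%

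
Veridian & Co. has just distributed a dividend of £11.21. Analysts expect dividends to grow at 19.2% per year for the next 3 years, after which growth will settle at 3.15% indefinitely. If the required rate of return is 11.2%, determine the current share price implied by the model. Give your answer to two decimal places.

Two-stage DDM. Project D₁…D_3 at 0.192, terminal growth 0.0315, discount at r = 0.112.
D_1 = 13.3623
D_2 = 15.9279
D_3 = 18.9860
Terminal value at t=3: TV = D_4/(r−g) = 19.5841/(0.112−0.0315) = 243.2807
P₀ = 13.3623/(1+0.112)^1 + 15.9279/(1+0.112)^2 + 18.9860/(1+0.112)^3 + 243.2807/(1+0.112)^3 = 215.6318

£215.63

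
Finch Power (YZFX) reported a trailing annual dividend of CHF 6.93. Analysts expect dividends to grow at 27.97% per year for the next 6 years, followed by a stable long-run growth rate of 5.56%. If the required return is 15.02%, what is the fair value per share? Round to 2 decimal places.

Two-stage DDM. Project D₁…D_6 at 0.2797, terminal growth 0.0556, discount at r = 0.1502.
D_1 = 8.8683
D_2 = 11.3488
D_3 = 14.5230
D_4 = 18.5851
D_5 = 23.7834
D_6 = 30.4356
Terminal value at t=6: TV = D_7/(r−g) = 32.1278/(0.1502−0.0556) = 339.6178
P₀ = 8.8683/(1+0.1502)^1 + 11.3488/(1+0.1502)^2 + 14.5230/(1+0.1502)^3 + 18.5851/(1+0.1502)^4 + 23.7834/(1+0.1502)^5 + 30.4356/(1+0.1502)^6 + 339.6178/(1+0.1502)^6 = 208.0832

CHF 208.08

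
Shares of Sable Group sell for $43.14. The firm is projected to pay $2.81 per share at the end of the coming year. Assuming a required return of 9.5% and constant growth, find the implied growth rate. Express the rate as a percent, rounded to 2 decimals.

2.99%

From P₀ = D₁/(r − g), the implied growth is g = r − D₁/P₀.
g = 0.095 − 2.81/43.14 = 0.095 − 0.06514 = 0.02986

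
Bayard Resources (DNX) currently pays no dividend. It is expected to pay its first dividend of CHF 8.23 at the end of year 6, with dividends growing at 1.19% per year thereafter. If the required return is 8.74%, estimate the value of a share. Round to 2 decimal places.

Deferred-dividend DDM. At t=5 the remaining stream is a growing perpetuity with first payment D_6 = 8.23.
V_5 = D_6/(r−g) = 8.23/(0.0874−0.0119) = 109.0066
P₀ = V_5/(1+r)^5 = 109.0066/(1+0.0874)^5 = 71.6979

CHF 71.70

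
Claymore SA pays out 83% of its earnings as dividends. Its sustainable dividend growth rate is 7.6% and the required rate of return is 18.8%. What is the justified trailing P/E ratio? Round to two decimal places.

Justified trailing P/E = b(1+g)/(r−g) = 0.83×(1+0.076)/(0.188−0.076) = 7.9739

7.97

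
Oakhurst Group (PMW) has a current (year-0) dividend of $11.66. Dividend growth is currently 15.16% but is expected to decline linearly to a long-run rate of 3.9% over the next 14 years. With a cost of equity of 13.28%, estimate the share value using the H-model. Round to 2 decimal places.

$227.13

H-model: P₀ = D₀[(1+g_L) + H(g_S−g_L)]/(r−g_L), with H = 14/2 = 7.
P₀ = 11.66 × [(1+0.039) + 7×(0.1516−0.039)] / (0.1328−0.039)
   = 11.66 × 1.8272 / 0.0938 = 227.1338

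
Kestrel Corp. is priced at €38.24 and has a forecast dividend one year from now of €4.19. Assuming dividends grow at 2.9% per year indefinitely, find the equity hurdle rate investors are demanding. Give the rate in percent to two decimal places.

Rearranging the constant-growth DDM: r = D₁/P₀ + g.
r = 4.1900 / 38.24 + 0.029 = 0.10957 + 0.029 = 0.13857

13.86%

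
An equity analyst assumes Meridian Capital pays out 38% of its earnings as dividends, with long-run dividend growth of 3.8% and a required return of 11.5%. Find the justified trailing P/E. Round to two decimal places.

5.12

Justified trailing P/E = b(1+g)/(r−g) = 0.38×(1+0.038)/(0.115−0.038) = 5.1226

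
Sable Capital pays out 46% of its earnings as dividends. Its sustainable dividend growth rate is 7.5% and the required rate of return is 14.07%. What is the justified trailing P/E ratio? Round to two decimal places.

Justified trailing P/E = b(1+g)/(r−g) = 0.46×(1+0.075)/(0.1407−0.075) = 7.5266

7.53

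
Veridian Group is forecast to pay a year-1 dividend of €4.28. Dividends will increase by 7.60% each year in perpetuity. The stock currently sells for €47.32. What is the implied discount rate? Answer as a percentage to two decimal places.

Rearranging the constant-growth DDM: r = D₁/P₀ + g.
r = 4.2800 / 47.32 + 0.076 = 0.09045 + 0.076 = 0.16645

16.64%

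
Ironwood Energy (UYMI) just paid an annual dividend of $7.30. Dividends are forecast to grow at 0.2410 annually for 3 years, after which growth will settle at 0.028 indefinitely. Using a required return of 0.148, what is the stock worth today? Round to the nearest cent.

$104.64

Two-stage DDM. Project D₁…D_3 at 0.241, terminal growth 0.028, discount at r = 0.148.
D_1 = 9.0593
D_2 = 11.2426
D_3 = 13.9521
Terminal value at t=3: TV = D_4/(r−g) = 14.3427/(0.148−0.028) = 119.5226
P₀ = 9.0593/(1+0.148)^1 + 11.2426/(1+0.148)^2 + 13.9521/(1+0.148)^3 + 119.5226/(1+0.148)^3 = 104.6433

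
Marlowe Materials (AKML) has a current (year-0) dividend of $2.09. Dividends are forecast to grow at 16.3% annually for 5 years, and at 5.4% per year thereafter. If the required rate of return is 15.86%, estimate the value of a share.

Two-stage DDM. Project D₁…D_5 at 0.163, terminal growth 0.054, discount at r = 0.1586.
D_1 = 2.4307
D_2 = 2.8269
D_3 = 3.2876
D_4 = 3.8235
D_5 = 4.4468
Terminal value at t=5: TV = D_6/(r−g) = 4.6869/(0.1586−0.054) = 44.8078
P₀ = 2.4307/(1+0.1586)^1 + 2.8269/(1+0.1586)^2 + 3.2876/(1+0.1586)^3 + 3.8235/(1+0.1586)^4 + 4.4468/(1+0.1586)^5 + 44.8078/(1+0.1586)^5 = 32.0325

$32.03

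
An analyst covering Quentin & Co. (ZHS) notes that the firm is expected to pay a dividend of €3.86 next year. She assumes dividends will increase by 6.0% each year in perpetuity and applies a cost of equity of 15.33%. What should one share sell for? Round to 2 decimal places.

Gordon growth model: P₀ = D₁/(r − g), with D₁ = 3.86 given directly.
P₀ = 3.8600 / (0.1533 − 0.06) = 3.8600 / 0.0933 = 41.3719

€41.37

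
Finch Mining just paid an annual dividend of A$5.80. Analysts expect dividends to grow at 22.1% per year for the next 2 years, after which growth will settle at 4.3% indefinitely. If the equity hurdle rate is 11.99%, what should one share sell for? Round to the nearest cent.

Two-stage DDM. Project D₁…D_2 at 0.221, terminal growth 0.043, discount at r = 0.1199.
D_1 = 7.0818
D_2 = 8.6469
Terminal value at t=2: TV = D_3/(r−g) = 9.0187/(0.1199−0.043) = 117.2782
P₀ = 7.0818/(1+0.1199)^1 + 8.6469/(1+0.1199)^2 + 117.2782/(1+0.1199)^2 = 106.7282

A$106.73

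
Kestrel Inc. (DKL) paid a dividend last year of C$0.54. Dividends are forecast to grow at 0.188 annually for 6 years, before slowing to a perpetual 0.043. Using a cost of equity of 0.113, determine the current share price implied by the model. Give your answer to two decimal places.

Two-stage DDM. Project D₁…D_6 at 0.188, terminal growth 0.043, discount at r = 0.113.
D_1 = 0.6415
D_2 = 0.7621
D_3 = 0.9054
D_4 = 1.0756
D_5 = 1.2778
D_6 = 1.5181
Terminal value at t=6: TV = D_7/(r−g) = 1.5833/(0.113−0.043) = 22.6193
P₀ = 0.6415/(1+0.113)^1 + 0.7621/(1+0.113)^2 + 0.9054/(1+0.113)^3 + 1.0756/(1+0.113)^4 + 1.2778/(1+0.113)^5 + 1.5181/(1+0.113)^6 + 22.6193/(1+0.113)^6 = 15.9949

C$15.99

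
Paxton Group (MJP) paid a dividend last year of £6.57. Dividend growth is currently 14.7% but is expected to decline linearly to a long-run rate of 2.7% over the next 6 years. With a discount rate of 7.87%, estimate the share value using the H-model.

H-model: P₀ = D₀[(1+g_L) + H(g_S−g_L)]/(r−g_L), with H = 6/2 = 3.
P₀ = 6.57 × [(1+0.027) + 3×(0.147−0.027)] / (0.0787−0.027)
   = 6.57 × 1.3870 / 0.0517 = 176.2590

£176.26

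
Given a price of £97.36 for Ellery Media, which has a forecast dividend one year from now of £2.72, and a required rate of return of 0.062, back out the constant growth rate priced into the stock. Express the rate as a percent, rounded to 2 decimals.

From P₀ = D₁/(r − g), the implied growth is g = r − D₁/P₀.
g = 0.062 − 2.72/97.36 = 0.062 − 0.02794 = 0.03406

3.41%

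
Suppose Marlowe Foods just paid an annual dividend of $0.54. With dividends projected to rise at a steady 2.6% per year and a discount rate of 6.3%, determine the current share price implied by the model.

Gordon growth model: P₀ = D₁/(r − g). D₁ = 0.54 × (1 + 0.026) = 0.5540.
P₀ = 0.5540 / (0.063 − 0.026) = 0.5540 / 0.037 = 14.9741

$14.97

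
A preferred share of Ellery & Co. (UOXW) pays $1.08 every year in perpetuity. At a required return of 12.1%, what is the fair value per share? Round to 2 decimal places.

Zero-growth DDM (perpetuity): P₀ = D/r = 1.08 / 0.121 = 8.9256

$8.93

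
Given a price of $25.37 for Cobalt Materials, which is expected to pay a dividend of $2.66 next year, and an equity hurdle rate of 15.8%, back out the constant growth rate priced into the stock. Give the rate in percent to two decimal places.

From P₀ = D₁/(r − g), the implied growth is g = r − D₁/P₀.
g = 0.158 − 2.66/25.37 = 0.158 − 0.10485 = 0.05315

5.32%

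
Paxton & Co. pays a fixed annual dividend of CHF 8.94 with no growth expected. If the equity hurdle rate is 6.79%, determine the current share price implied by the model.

Zero-growth DDM (perpetuity): P₀ = D/r = 8.94 / 0.0679 = 131.6642

CHF 131.66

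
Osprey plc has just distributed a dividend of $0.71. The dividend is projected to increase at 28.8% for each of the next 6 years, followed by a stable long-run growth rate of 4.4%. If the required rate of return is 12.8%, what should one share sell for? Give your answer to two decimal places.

$26.51

Two-stage DDM. Project D₁…D_6 at 0.288, terminal growth 0.044, discount at r = 0.128.
D_1 = 0.9145
D_2 = 1.1779
D_3 = 1.5171
D_4 = 1.9540
D_5 = 2.5167
D_6 = 3.2416
Terminal value at t=6: TV = D_7/(r−g) = 3.3842/(0.128−0.044) = 40.2879
P₀ = 0.9145/(1+0.128)^1 + 1.1779/(1+0.128)^2 + 1.5171/(1+0.128)^3 + 1.9540/(1+0.128)^4 + 2.5167/(1+0.128)^5 + 3.2416/(1+0.128)^6 + 40.2879/(1+0.128)^6 = 26.5099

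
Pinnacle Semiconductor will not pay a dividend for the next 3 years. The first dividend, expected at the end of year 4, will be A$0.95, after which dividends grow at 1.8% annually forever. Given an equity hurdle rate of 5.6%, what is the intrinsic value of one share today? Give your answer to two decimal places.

Deferred-dividend DDM. At t=3 the remaining stream is a growing perpetuity with first payment D_4 = 0.95.
V_3 = D_4/(r−g) = 0.95/(0.056−0.018) = 25.0000
P₀ = V_3/(1+r)^3 = 25.0000/(1+0.056)^3 = 21.2299

A$21.23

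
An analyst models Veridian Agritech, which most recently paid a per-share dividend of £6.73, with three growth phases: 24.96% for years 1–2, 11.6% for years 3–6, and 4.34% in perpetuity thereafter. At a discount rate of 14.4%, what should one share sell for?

£121.01

Three-stage DDM. Project D₁…D_6; terminal Gordon value at t=6 with g = 0.0434; discount at r = 0.144.
D_1 = 8.4098
D_2 = 10.5089
D_3 = 11.7279
D_4 = 13.0884
D_5 = 14.6066
D_6 = 16.3010
TV_6 = 17.0084/(0.144−0.0434) = 169.0701
P₀ = Σ Dₜ/(1+r)ᵗ + TV_6/(1+r)^6 = 121.0066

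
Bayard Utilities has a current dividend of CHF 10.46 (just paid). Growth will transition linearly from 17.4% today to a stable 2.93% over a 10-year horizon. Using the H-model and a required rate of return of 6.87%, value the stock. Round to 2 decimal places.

CHF 465.34

H-model: P₀ = D₀[(1+g_L) + H(g_S−g_L)]/(r−g_L), with H = 10/2 = 5.
P₀ = 10.46 × [(1+0.0293) + 5×(0.174−0.0293)] / (0.0687−0.0293)
   = 10.46 × 1.7528 / 0.0394 = 465.3373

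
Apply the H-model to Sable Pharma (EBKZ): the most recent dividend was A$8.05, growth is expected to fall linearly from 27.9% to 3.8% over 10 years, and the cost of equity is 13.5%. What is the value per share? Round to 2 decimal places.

A$186.15

H-model: P₀ = D₀[(1+g_L) + H(g_S−g_L)]/(r−g_L), with H = 10/2 = 5.
P₀ = 8.05 × [(1+0.038) + 5×(0.279−0.038)] / (0.135−0.038)
   = 8.05 × 2.2430 / 0.097 = 186.1459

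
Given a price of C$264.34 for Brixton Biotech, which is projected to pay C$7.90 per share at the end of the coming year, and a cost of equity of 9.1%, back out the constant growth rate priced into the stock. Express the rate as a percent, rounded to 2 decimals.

6.11%

From P₀ = D₁/(r − g), the implied growth is g = r − D₁/P₀.
g = 0.091 − 7.90/264.34 = 0.091 − 0.02989 = 0.06111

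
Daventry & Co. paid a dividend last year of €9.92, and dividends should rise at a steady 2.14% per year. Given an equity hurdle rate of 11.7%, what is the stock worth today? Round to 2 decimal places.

Gordon growth model: P₀ = D₁/(r − g). D₁ = 9.92 × (1 + 0.0214) = 10.1323.
P₀ = 10.1323 / (0.117 − 0.0214) = 10.1323 / 0.0956 = 105.9863

€105.99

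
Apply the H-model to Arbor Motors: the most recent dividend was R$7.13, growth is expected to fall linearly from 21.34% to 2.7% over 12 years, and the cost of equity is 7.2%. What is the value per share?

R$339.93

H-model: P₀ = D₀[(1+g_L) + H(g_S−g_L)]/(r−g_L), with H = 12/2 = 6.
P₀ = 7.13 × [(1+0.027) + 6×(0.2134−0.027)] / (0.072−0.027)
   = 7.13 × 2.1454 / 0.045 = 339.9267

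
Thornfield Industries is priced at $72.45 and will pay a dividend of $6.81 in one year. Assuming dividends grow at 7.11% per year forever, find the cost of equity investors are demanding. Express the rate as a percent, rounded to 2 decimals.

16.51%

Rearranging the constant-growth DDM: r = D₁/P₀ + g.
r = 6.8100 / 72.45 + 0.0711 = 0.09400 + 0.0711 = 0.16510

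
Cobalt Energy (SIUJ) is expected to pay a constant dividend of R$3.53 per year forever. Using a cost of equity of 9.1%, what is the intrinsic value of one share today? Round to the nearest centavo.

Zero-growth DDM (perpetuity): P₀ = D/r = 3.53 / 0.091 = 38.7912

R$38.79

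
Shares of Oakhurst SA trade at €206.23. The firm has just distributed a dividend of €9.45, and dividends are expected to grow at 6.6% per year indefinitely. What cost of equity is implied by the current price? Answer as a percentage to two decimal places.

11.48%

Rearranging the constant-growth DDM: r = D₁/P₀ + g.
D₁ = 9.45 × (1 + 0.066) = 10.0737.
r = 10.0737 / 206.23 + 0.066 = 0.04885 + 0.066 = 0.11485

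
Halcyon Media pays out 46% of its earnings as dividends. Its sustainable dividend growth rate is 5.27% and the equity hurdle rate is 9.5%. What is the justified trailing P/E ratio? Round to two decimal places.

11.45

Justified trailing P/E = b(1+g)/(r−g) = 0.46×(1+0.0527)/(0.095−0.0527) = 11.4478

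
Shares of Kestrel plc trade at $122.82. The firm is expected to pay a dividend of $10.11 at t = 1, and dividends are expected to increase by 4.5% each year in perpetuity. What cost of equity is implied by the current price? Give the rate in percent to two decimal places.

Rearranging the constant-growth DDM: r = D₁/P₀ + g.
r = 10.1100 / 122.82 + 0.045 = 0.08232 + 0.045 = 0.12732

12.73%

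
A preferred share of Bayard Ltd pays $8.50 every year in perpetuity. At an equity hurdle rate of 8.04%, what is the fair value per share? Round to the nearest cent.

$105.72

Zero-growth DDM (perpetuity): P₀ = D/r = 8.50 / 0.0804 = 105.7214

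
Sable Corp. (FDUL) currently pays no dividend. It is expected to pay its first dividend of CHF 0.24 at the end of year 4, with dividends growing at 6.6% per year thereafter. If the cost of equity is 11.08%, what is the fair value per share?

CHF 3.91

Deferred-dividend DDM. At t=3 the remaining stream is a growing perpetuity with first payment D_4 = 0.24.
V_3 = D_4/(r−g) = 0.24/(0.1108−0.066) = 5.3571
P₀ = V_3/(1+r)^3 = 5.3571/(1+0.1108)^3 = 3.9086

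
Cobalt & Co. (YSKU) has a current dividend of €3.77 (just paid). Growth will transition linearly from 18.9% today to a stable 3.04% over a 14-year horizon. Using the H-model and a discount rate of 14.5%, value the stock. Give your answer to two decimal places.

H-model: P₀ = D₀[(1+g_L) + H(g_S−g_L)]/(r−g_L), with H = 14/2 = 7.
P₀ = 3.77 × [(1+0.0304) + 7×(0.189−0.0304)] / (0.145−0.0304)
   = 3.77 × 2.1406 / 0.1146 = 70.4194

€70.42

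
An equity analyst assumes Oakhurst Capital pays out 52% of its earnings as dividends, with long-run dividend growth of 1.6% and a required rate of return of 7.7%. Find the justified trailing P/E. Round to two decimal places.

Justified trailing P/E = b(1+g)/(r−g) = 0.52×(1+0.016)/(0.077−0.016) = 8.6610

8.66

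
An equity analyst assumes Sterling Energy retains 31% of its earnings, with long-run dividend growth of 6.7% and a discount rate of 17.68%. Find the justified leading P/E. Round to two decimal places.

Payout ratio b = 1 − 0.31 = 0.69.
Justified leading P/E = b/(r−g) = 0.69/(0.1768−0.067) = 6.2842

6.28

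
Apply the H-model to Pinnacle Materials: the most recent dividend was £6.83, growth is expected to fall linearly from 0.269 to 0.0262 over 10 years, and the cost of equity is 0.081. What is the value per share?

H-model: P₀ = D₀[(1+g_L) + H(g_S−g_L)]/(r−g_L), with H = 10/2 = 5.
P₀ = 6.83 × [(1+0.0262) + 5×(0.269−0.0262)] / (0.081−0.0262)
   = 6.83 × 2.2402 / 0.0548 = 279.2074

£279.21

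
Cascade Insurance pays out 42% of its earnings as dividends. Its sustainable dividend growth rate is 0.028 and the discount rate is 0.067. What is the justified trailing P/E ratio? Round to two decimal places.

11.07

Justified trailing P/E = b(1+g)/(r−g) = 0.42×(1+0.028)/(0.067−0.028) = 11.0708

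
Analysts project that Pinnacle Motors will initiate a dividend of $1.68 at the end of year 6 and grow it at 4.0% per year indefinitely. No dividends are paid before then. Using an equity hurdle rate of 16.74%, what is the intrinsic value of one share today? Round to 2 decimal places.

$6.08

Deferred-dividend DDM. At t=5 the remaining stream is a growing perpetuity with first payment D_6 = 1.68.
V_5 = D_6/(r−g) = 1.68/(0.1674−0.04) = 13.1868
P₀ = V_5/(1+r)^5 = 13.1868/(1+0.1674)^5 = 6.0819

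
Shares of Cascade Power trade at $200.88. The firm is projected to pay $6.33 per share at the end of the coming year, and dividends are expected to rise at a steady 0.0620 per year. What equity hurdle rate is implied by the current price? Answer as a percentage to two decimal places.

9.35%

Rearranging the constant-growth DDM: r = D₁/P₀ + g.
r = 6.3300 / 200.88 + 0.062 = 0.03151 + 0.062 = 0.09351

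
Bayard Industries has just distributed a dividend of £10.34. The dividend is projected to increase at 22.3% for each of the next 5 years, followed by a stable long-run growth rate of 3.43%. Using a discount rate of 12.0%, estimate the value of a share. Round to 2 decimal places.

Two-stage DDM. Project D₁…D_5 at 0.223, terminal growth 0.0343, discount at r = 0.12.
D_1 = 12.6458
D_2 = 15.4658
D_3 = 18.9147
D_4 = 23.1327
D_5 = 28.2913
Terminal value at t=5: TV = D_6/(r−g) = 29.2617/(0.12−0.0343) = 341.4432
P₀ = 12.6458/(1+0.12)^1 + 15.4658/(1+0.12)^2 + 18.9147/(1+0.12)^3 + 23.1327/(1+0.12)^4 + 28.2913/(1+0.12)^5 + 341.4432/(1+0.12)^5 = 261.5819

£261.58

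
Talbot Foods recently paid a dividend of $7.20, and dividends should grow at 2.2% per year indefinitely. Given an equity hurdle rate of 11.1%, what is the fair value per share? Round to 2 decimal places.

Gordon growth model: P₀ = D₁/(r − g). D₁ = 7.20 × (1 + 0.022) = 7.3584.
P₀ = 7.3584 / (0.111 − 0.022) = 7.3584 / 0.089 = 82.6787

$82.68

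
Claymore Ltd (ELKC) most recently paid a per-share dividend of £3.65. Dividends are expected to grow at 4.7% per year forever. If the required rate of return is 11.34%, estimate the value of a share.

£57.55

Gordon growth model: P₀ = D₁/(r − g). D₁ = 3.65 × (1 + 0.047) = 3.8215.
P₀ = 3.8215 / (0.1134 − 0.047) = 3.8215 / 0.0664 = 57.5535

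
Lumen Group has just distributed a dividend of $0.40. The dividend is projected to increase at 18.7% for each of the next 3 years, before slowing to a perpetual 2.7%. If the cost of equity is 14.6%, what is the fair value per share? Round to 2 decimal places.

$5.12

Two-stage DDM. Project D₁…D_3 at 0.187, terminal growth 0.027, discount at r = 0.146.
D_1 = 0.4748
D_2 = 0.5636
D_3 = 0.6690
Terminal value at t=3: TV = D_4/(r−g) = 0.6870/(0.146−0.027) = 5.7735
P₀ = 0.4748/(1+0.146)^1 + 0.5636/(1+0.146)^2 + 0.6690/(1+0.146)^3 + 5.7735/(1+0.146)^3 = 5.1240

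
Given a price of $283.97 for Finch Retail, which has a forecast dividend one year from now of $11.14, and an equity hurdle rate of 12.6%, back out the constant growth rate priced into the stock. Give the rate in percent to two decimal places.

8.68%

From P₀ = D₁/(r − g), the implied growth is g = r − D₁/P₀.
g = 0.126 − 11.14/283.97 = 0.126 − 0.03923 = 0.08677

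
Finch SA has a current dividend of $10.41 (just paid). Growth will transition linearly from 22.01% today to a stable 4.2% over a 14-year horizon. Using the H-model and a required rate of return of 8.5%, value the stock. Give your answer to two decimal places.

$554.08

H-model: P₀ = D₀[(1+g_L) + H(g_S−g_L)]/(r−g_L), with H = 14/2 = 7.
P₀ = 10.41 × [(1+0.042) + 7×(0.2201−0.042)] / (0.085−0.042)
   = 10.41 × 2.2887 / 0.043 = 554.0783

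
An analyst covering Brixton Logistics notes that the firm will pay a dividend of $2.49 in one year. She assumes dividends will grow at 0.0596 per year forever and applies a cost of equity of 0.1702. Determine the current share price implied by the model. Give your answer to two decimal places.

Gordon growth model: P₀ = D₁/(r − g), with D₁ = 2.49 given directly.
P₀ = 2.4900 / (0.1702 − 0.0596) = 2.4900 / 0.1106 = 22.5136

$22.51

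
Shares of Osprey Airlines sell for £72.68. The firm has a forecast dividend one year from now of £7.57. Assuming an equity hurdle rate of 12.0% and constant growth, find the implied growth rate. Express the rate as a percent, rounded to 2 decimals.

From P₀ = D₁/(r − g), the implied growth is g = r − D₁/P₀.
g = 0.12 − 7.57/72.68 = 0.12 − 0.10416 = 0.01584

1.58%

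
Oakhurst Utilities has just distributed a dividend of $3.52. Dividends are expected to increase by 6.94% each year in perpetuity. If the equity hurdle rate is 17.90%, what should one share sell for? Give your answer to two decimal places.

Gordon growth model: P₀ = D₁/(r − g). D₁ = 3.52 × (1 + 0.0694) = 3.7643.
P₀ = 3.7643 / (0.179 − 0.0694) = 3.7643 / 0.1096 = 34.3457

$34.35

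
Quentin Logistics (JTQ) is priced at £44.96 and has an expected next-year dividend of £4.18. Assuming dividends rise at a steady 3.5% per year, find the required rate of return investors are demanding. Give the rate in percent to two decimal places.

Rearranging the constant-growth DDM: r = D₁/P₀ + g.
r = 4.1800 / 44.96 + 0.035 = 0.09297 + 0.035 = 0.12797

12.80%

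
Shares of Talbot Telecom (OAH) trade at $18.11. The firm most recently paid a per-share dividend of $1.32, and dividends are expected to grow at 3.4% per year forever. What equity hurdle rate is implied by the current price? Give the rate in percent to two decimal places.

10.94%

Rearranging the constant-growth DDM: r = D₁/P₀ + g.
D₁ = 1.32 × (1 + 0.034) = 1.3649.
r = 1.3649 / 18.11 + 0.034 = 0.07537 + 0.034 = 0.10937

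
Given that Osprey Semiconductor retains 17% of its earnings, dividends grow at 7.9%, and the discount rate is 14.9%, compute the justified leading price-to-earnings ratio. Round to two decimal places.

Payout ratio b = 1 − 0.17 = 0.83.
Justified leading P/E = b/(r−g) = 0.83/(0.149−0.079) = 11.8571

11.86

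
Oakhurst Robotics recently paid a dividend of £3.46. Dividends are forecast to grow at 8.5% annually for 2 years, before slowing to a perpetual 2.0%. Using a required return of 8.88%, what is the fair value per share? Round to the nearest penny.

£57.82

Two-stage DDM. Project D₁…D_2 at 0.085, terminal growth 0.02, discount at r = 0.0888.
D_1 = 3.7541
D_2 = 4.0732
Terminal value at t=2: TV = D_3/(r−g) = 4.1547/(0.0888−0.02) = 60.3875
P₀ = 3.7541/(1+0.0888)^1 + 4.0732/(1+0.0888)^2 + 60.3875/(1+0.0888)^2 = 57.8229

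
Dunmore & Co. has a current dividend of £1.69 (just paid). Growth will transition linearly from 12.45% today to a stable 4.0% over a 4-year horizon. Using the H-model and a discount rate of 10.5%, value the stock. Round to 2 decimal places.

H-model: P₀ = D₀[(1+g_L) + H(g_S−g_L)]/(r−g_L), with H = 4/2 = 2.
P₀ = 1.69 × [(1+0.04) + 2×(0.1245−0.04)] / (0.105−0.04)
   = 1.69 × 1.2090 / 0.065 = 31.4340

£31.43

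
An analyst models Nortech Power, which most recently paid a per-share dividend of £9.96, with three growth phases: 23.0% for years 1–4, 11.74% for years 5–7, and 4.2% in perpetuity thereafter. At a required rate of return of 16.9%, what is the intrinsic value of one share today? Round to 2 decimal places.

£166.27

Three-stage DDM. Project D₁…D_7; terminal Gordon value at t=7 with g = 0.042; discount at r = 0.169.
D_1 = 12.2508
D_2 = 15.0685
D_3 = 18.5342
D_4 = 22.7971
D_5 = 25.4735
D_6 = 28.4641
D_7 = 31.8058
TV_7 = 33.1416/(0.169−0.042) = 260.9575
P₀ = Σ Dₜ/(1+r)ᵗ + TV_7/(1+r)^7 = 166.2706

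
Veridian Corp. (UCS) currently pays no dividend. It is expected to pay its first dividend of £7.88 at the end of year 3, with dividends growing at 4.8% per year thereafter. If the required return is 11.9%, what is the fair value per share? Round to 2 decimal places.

£88.64

Deferred-dividend DDM. At t=2 the remaining stream is a growing perpetuity with first payment D_3 = 7.88.
V_2 = D_3/(r−g) = 7.88/(0.119−0.048) = 110.9859
P₀ = V_2/(1+r)^2 = 110.9859/(1+0.119)^2 = 88.6355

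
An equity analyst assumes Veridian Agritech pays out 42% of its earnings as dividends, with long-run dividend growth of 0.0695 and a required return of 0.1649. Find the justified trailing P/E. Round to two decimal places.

Justified trailing P/E = b(1+g)/(r−g) = 0.42×(1+0.0695)/(0.1649−0.0695) = 4.7085

4.71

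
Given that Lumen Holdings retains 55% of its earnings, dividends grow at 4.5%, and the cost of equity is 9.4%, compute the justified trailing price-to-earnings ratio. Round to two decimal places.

9.60

Payout ratio b = 1 − 0.55 = 0.45.
Justified trailing P/E = b(1+g)/(r−g) = 0.45×(1+0.045)/(0.094−0.045) = 9.5969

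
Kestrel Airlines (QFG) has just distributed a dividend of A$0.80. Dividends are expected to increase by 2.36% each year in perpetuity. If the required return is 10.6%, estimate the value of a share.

Gordon growth model: P₀ = D₁/(r − g). D₁ = 0.80 × (1 + 0.0236) = 0.8189.
P₀ = 0.8189 / (0.106 − 0.0236) = 0.8189 / 0.0824 = 9.9379

A$9.94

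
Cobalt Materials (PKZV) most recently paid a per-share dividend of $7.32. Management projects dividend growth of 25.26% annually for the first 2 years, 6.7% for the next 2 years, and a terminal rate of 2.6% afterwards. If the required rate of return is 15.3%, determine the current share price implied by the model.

Three-stage DDM. Project D₁…D_4; terminal Gordon value at t=4 with g = 0.026; discount at r = 0.153.
D_1 = 9.1690
D_2 = 11.4851
D_3 = 12.2546
D_4 = 13.0757
TV_4 = 13.4157/(0.153−0.026) = 105.6351
P₀ = Σ Dₜ/(1+r)ᵗ + TV_4/(1+r)^4 = 91.7561

$91.76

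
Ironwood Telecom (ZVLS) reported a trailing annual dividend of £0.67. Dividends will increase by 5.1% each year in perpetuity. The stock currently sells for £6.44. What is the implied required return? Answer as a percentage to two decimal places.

Rearranging the constant-growth DDM: r = D₁/P₀ + g.
D₁ = 0.67 × (1 + 0.051) = 0.7042.
r = 0.7042 / 6.44 + 0.051 = 0.10934 + 0.051 = 0.16034

16.03%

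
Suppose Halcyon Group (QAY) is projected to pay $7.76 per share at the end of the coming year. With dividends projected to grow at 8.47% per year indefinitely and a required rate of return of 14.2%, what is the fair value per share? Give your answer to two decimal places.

$135.43

Gordon growth model: P₀ = D₁/(r − g), with D₁ = 7.76 given directly.
P₀ = 7.7600 / (0.142 − 0.0847) = 7.7600 / 0.0573 = 135.4276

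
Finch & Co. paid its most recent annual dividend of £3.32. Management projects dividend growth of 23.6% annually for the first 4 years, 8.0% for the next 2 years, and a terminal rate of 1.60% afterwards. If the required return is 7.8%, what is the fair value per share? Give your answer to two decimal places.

Three-stage DDM. Project D₁…D_6; terminal Gordon value at t=6 with g = 0.016; discount at r = 0.078.
D_1 = 4.1035
D_2 = 5.0720
D_3 = 6.2689
D_4 = 7.7484
D_5 = 8.3683
D_6 = 9.0377
TV_6 = 9.1823/(0.078−0.016) = 148.1022
P₀ = Σ Dₜ/(1+r)ᵗ + TV_6/(1+r)^6 = 124.7936

£124.79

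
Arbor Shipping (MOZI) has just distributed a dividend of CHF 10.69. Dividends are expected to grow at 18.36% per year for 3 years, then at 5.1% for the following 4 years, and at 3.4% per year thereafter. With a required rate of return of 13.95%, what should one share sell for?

Three-stage DDM. Project D₁…D_7; terminal Gordon value at t=7 with g = 0.034; discount at r = 0.1395.
D_1 = 12.6527
D_2 = 14.9757
D_3 = 17.7253
D_4 = 18.6292
D_5 = 19.5793
D_6 = 20.5779
D_7 = 21.6274
TV_7 = 22.3627/(0.1395−0.034) = 211.9686
P₀ = Σ Dₜ/(1+r)ᵗ + TV_7/(1+r)^7 = 158.8981

CHF 158.90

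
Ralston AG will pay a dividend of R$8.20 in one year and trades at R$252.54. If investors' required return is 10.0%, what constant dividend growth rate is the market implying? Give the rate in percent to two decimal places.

6.75%

From P₀ = D₁/(r − g), the implied growth is g = r − D₁/P₀.
g = 0.1 − 8.20/252.54 = 0.1 − 0.03247 = 0.06753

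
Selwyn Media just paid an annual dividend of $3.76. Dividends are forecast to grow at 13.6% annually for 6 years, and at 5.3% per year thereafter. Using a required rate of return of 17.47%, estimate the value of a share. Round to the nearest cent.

Two-stage DDM. Project D₁…D_6 at 0.136, terminal growth 0.053, discount at r = 0.1747.
D_1 = 4.2714
D_2 = 4.8523
D_3 = 5.5122
D_4 = 6.2618
D_5 = 7.1134
D_6 = 8.0809
Terminal value at t=6: TV = D_7/(r−g) = 8.5092/(0.1747−0.053) = 69.9191
P₀ = 4.2714/(1+0.1747)^1 + 4.8523/(1+0.1747)^2 + 5.5122/(1+0.1747)^3 + 6.2618/(1+0.1747)^4 + 7.1134/(1+0.1747)^5 + 8.0809/(1+0.1747)^6 + 69.9191/(1+0.1747)^6 = 46.7062

$46.71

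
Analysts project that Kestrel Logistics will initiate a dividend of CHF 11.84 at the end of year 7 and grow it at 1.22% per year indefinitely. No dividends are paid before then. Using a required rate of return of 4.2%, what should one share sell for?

CHF 310.41

Deferred-dividend DDM. At t=6 the remaining stream is a growing perpetuity with first payment D_7 = 11.84.
V_6 = D_7/(r−g) = 11.84/(0.042−0.0122) = 397.3154
P₀ = V_6/(1+r)^6 = 397.3154/(1+0.042)^6 = 310.4053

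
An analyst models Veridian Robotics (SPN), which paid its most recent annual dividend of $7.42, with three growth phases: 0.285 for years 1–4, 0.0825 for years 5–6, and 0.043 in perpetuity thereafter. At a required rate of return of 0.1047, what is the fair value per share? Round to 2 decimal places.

Three-stage DDM. Project D₁…D_6; terminal Gordon value at t=6 with g = 0.043; discount at r = 0.1047.
D_1 = 9.5347
D_2 = 12.2521
D_3 = 15.7439
D_4 = 20.2310
D_5 = 21.9000
D_6 = 23.7068
TV_6 = 24.7262/(0.1047−0.043) = 400.7480
P₀ = Σ Dₜ/(1+r)ᵗ + TV_6/(1+r)^6 = 290.7869

$290.79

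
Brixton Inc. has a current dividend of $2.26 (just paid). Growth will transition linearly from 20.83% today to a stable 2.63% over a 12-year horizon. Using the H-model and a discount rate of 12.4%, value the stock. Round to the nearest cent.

$49.00

H-model: P₀ = D₀[(1+g_L) + H(g_S−g_L)]/(r−g_L), with H = 12/2 = 6.
P₀ = 2.26 × [(1+0.0263) + 6×(0.2083−0.0263)] / (0.124−0.0263)
   = 2.26 × 2.1183 / 0.0977 = 49.0006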